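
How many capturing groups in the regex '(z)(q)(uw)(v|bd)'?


To count capturing groups, count each '(' that starts a group.
Pattern: '(z)(q)(uw)(v|bd)'
Walking through the pattern:
  Position 0: '(' -> group #1
  Position 3: '(' -> group #2
  Position 6: '(' -> group #3
  Position 10: '(' -> group #4
Total capturing groups: 4

4


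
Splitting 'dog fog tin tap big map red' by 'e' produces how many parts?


Splitting by 'e' breaks the string at each occurrence of the separator.
Text: 'dog fog tin tap big map red'
Parts after split:
  Part 1: 'dog fog tin tap big map r'
  Part 2: 'd'
Total parts: 2

2


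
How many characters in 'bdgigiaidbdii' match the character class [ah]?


Character class [ah] matches any of: {a, h}
Scanning string 'bdgigiaidbdii' character by character:
  pos 0: 'b' -> no
  pos 1: 'd' -> no
  pos 2: 'g' -> no
  pos 3: 'i' -> no
  pos 4: 'g' -> no
  pos 5: 'i' -> no
  pos 6: 'a' -> MATCH
  pos 7: 'i' -> no
  pos 8: 'd' -> no
  pos 9: 'b' -> no
  pos 10: 'd' -> no
  pos 11: 'i' -> no
  pos 12: 'i' -> no
Total matches: 1

1


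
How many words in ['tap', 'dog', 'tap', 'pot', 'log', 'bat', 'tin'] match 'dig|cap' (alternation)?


Alternation 'dig|cap' matches either 'dig' or 'cap'.
Checking each word:
  'tap' -> no
  'dog' -> no
  'tap' -> no
  'pot' -> no
  'log' -> no
  'bat' -> no
  'tin' -> no
Matches: []
Count: 0

0


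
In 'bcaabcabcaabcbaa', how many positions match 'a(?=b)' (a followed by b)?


Lookahead 'a(?=b)' matches 'a' only when followed by 'b'.
String: 'bcaabcabcaabcbaa'
Checking each position where char is 'a':
  pos 2: 'a' -> no (next='a')
  pos 3: 'a' -> MATCH (next='b')
  pos 6: 'a' -> MATCH (next='b')
  pos 9: 'a' -> no (next='a')
  pos 10: 'a' -> MATCH (next='b')
  pos 14: 'a' -> no (next='a')
Matching positions: [3, 6, 10]
Count: 3

3


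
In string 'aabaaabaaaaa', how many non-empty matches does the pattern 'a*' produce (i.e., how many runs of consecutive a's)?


Pattern 'a*' matches zero or more a's. We want non-empty runs of consecutive a's.
String: 'aabaaabaaaaa'
Walking through the string to find runs of a's:
  Run 1: positions 0-1 -> 'aa'
  Run 2: positions 3-5 -> 'aaa'
  Run 3: positions 7-11 -> 'aaaaa'
Non-empty runs found: ['aa', 'aaa', 'aaaaa']
Count: 3

3


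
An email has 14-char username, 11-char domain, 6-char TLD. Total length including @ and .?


An email address has format: username@domain.tld
Username length: 14
'@' character: 1
Domain length: 11
'.' character: 1
TLD length: 6
Total = 14 + 1 + 11 + 1 + 6 = 33

33


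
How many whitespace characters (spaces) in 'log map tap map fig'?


\s matches whitespace characters (spaces, tabs, etc.).
Text: 'log map tap map fig'
This text has 5 words separated by spaces.
Number of spaces = number of words - 1 = 5 - 1 = 4

4


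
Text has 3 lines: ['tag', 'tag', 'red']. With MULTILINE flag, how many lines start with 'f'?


With MULTILINE flag, ^ matches the start of each line.
Lines: ['tag', 'tag', 'red']
Checking which lines start with 'f':
  Line 1: 'tag' -> no
  Line 2: 'tag' -> no
  Line 3: 'red' -> no
Matching lines: []
Count: 0

0


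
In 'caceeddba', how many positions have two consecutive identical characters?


Looking for consecutive identical characters in 'caceeddba':
  pos 0-1: 'c' vs 'a' -> different
  pos 1-2: 'a' vs 'c' -> different
  pos 2-3: 'c' vs 'e' -> different
  pos 3-4: 'e' vs 'e' -> MATCH ('ee')
  pos 4-5: 'e' vs 'd' -> different
  pos 5-6: 'd' vs 'd' -> MATCH ('dd')
  pos 6-7: 'd' vs 'b' -> different
  pos 7-8: 'b' vs 'a' -> different
Consecutive identical pairs: ['ee', 'dd']
Count: 2

2


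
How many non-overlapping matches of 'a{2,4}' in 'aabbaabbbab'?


Pattern 'a{2,4}' matches between 2 and 4 consecutive a's (greedy).
String: 'aabbaabbbab'
Finding runs of a's and applying greedy matching:
  Run at pos 0: 'aa' (length 2)
  Run at pos 4: 'aa' (length 2)
  Run at pos 9: 'a' (length 1)
Matches: ['aa', 'aa']
Count: 2

2


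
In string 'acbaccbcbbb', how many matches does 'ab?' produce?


Pattern 'ab?' matches 'a' optionally followed by 'b'.
String: 'acbaccbcbbb'
Scanning left to right for 'a' then checking next char:
  Match 1: 'a' (a not followed by b)
  Match 2: 'a' (a not followed by b)
Total matches: 2

2


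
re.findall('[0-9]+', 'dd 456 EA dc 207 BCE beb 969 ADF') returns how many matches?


Pattern '[0-9]+' finds one or more digits.
Text: 'dd 456 EA dc 207 BCE beb 969 ADF'
Scanning for matches:
  Match 1: '456'
  Match 2: '207'
  Match 3: '969'
Total matches: 3

3


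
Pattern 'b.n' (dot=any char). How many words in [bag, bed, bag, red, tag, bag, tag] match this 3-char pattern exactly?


Pattern 'b.n' means: starts with 'b', any single char, ends with 'n'.
Checking each word (must be exactly 3 chars):
  'bag' (len=3): no
  'bed' (len=3): no
  'bag' (len=3): no
  'red' (len=3): no
  'tag' (len=3): no
  'bag' (len=3): no
  'tag' (len=3): no
Matching words: []
Total: 0

0


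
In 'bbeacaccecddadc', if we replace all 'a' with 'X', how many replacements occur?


re.sub('a', 'X', text) replaces every occurrence of 'a' with 'X'.
Text: 'bbeacaccecddadc'
Scanning for 'a':
  pos 3: 'a' -> replacement #1
  pos 5: 'a' -> replacement #2
  pos 12: 'a' -> replacement #3
Total replacements: 3

3


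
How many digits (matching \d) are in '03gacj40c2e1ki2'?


\d matches any digit 0-9.
Scanning '03gacj40c2e1ki2':
  pos 0: '0' -> DIGIT
  pos 1: '3' -> DIGIT
  pos 6: '4' -> DIGIT
  pos 7: '0' -> DIGIT
  pos 9: '2' -> DIGIT
  pos 11: '1' -> DIGIT
  pos 14: '2' -> DIGIT
Digits found: ['0', '3', '4', '0', '2', '1', '2']
Total: 7

7


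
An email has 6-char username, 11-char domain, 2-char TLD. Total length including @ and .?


An email address has format: username@domain.tld
Username length: 6
'@' character: 1
Domain length: 11
'.' character: 1
TLD length: 2
Total = 6 + 1 + 11 + 1 + 2 = 21

21


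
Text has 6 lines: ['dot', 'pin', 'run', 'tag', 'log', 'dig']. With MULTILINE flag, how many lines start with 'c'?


With MULTILINE flag, ^ matches the start of each line.
Lines: ['dot', 'pin', 'run', 'tag', 'log', 'dig']
Checking which lines start with 'c':
  Line 1: 'dot' -> no
  Line 2: 'pin' -> no
  Line 3: 'run' -> no
  Line 4: 'tag' -> no
  Line 5: 'log' -> no
  Line 6: 'dig' -> no
Matching lines: []
Count: 0

0


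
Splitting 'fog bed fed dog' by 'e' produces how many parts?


Splitting by 'e' breaks the string at each occurrence of the separator.
Text: 'fog bed fed dog'
Parts after split:
  Part 1: 'fog b'
  Part 2: 'd f'
  Part 3: 'd dog'
Total parts: 3

3


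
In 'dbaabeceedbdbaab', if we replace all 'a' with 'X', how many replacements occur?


re.sub('a', 'X', text) replaces every occurrence of 'a' with 'X'.
Text: 'dbaabeceedbdbaab'
Scanning for 'a':
  pos 2: 'a' -> replacement #1
  pos 3: 'a' -> replacement #2
  pos 13: 'a' -> replacement #3
  pos 14: 'a' -> replacement #4
Total replacements: 4

4


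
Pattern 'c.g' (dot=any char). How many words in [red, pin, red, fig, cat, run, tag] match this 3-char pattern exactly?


Pattern 'c.g' means: starts with 'c', any single char, ends with 'g'.
Checking each word (must be exactly 3 chars):
  'red' (len=3): no
  'pin' (len=3): no
  'red' (len=3): no
  'fig' (len=3): no
  'cat' (len=3): no
  'run' (len=3): no
  'tag' (len=3): no
Matching words: []
Total: 0

0


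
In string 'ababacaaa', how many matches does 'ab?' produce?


Pattern 'ab?' matches 'a' optionally followed by 'b'.
String: 'ababacaaa'
Scanning left to right for 'a' then checking next char:
  Match 1: 'ab' (a followed by b)
  Match 2: 'ab' (a followed by b)
  Match 3: 'a' (a not followed by b)
  Match 4: 'a' (a not followed by b)
  Match 5: 'a' (a not followed by b)
  Match 6: 'a' (a not followed by b)
Total matches: 6

6


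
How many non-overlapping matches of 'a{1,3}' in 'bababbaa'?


Pattern 'a{1,3}' matches between 1 and 3 consecutive a's (greedy).
String: 'bababbaa'
Finding runs of a's and applying greedy matching:
  Run at pos 1: 'a' (length 1)
  Run at pos 3: 'a' (length 1)
  Run at pos 6: 'aa' (length 2)
Matches: ['a', 'a', 'aa']
Count: 3

3


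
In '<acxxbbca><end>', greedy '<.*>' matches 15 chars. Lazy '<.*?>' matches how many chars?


Greedy '<.*>' tries to match as MUCH as possible.
Lazy '<.*?>' tries to match as LITTLE as possible.

String: '<acxxbbca><end>'
Greedy '<.*>' starts at first '<' and extends to the LAST '>': '<acxxbbca><end>' (15 chars)
Lazy '<.*?>' starts at first '<' and stops at the FIRST '>': '<acxxbbca>' (10 chars)

10


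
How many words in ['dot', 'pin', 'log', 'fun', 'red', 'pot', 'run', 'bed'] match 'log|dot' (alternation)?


Alternation 'log|dot' matches either 'log' or 'dot'.
Checking each word:
  'dot' -> MATCH
  'pin' -> no
  'log' -> MATCH
  'fun' -> no
  'red' -> no
  'pot' -> no
  'run' -> no
  'bed' -> no
Matches: ['dot', 'log']
Count: 2

2


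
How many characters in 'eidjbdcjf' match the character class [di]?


Character class [di] matches any of: {d, i}
Scanning string 'eidjbdcjf' character by character:
  pos 0: 'e' -> no
  pos 1: 'i' -> MATCH
  pos 2: 'd' -> MATCH
  pos 3: 'j' -> no
  pos 4: 'b' -> no
  pos 5: 'd' -> MATCH
  pos 6: 'c' -> no
  pos 7: 'j' -> no
  pos 8: 'f' -> no
Total matches: 3

3


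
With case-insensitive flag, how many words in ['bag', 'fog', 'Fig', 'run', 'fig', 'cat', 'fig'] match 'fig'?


Case-insensitive matching: compare each word's lowercase form to 'fig'.
  'bag' -> lower='bag' -> no
  'fog' -> lower='fog' -> no
  'Fig' -> lower='fig' -> MATCH
  'run' -> lower='run' -> no
  'fig' -> lower='fig' -> MATCH
  'cat' -> lower='cat' -> no
  'fig' -> lower='fig' -> MATCH
Matches: ['Fig', 'fig', 'fig']
Count: 3

3


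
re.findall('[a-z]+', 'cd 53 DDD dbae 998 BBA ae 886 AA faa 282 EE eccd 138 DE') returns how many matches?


Pattern '[a-z]+' finds one or more lowercase letters.
Text: 'cd 53 DDD dbae 998 BBA ae 886 AA faa 282 EE eccd 138 DE'
Scanning for matches:
  Match 1: 'cd'
  Match 2: 'dbae'
  Match 3: 'ae'
  Match 4: 'faa'
  Match 5: 'eccd'
Total matches: 5

5


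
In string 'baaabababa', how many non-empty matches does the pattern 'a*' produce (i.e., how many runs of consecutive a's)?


Pattern 'a*' matches zero or more a's. We want non-empty runs of consecutive a's.
String: 'baaabababa'
Walking through the string to find runs of a's:
  Run 1: positions 1-3 -> 'aaa'
  Run 2: positions 5-5 -> 'a'
  Run 3: positions 7-7 -> 'a'
  Run 4: positions 9-9 -> 'a'
Non-empty runs found: ['aaa', 'a', 'a', 'a']
Count: 4

4


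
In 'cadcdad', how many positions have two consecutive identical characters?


Looking for consecutive identical characters in 'cadcdad':
  pos 0-1: 'c' vs 'a' -> different
  pos 1-2: 'a' vs 'd' -> different
  pos 2-3: 'd' vs 'c' -> different
  pos 3-4: 'c' vs 'd' -> different
  pos 4-5: 'd' vs 'a' -> different
  pos 5-6: 'a' vs 'd' -> different
Consecutive identical pairs: []
Count: 0

0


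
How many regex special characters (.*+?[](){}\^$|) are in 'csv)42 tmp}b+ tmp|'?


Regex special characters are: . * + ? [ ] ( ) { } \ ^ $ |
Scanning 'csv)42 tmp}b+ tmp|':
  pos 3: ')' -> SPECIAL
  pos 10: '}' -> SPECIAL
  pos 12: '+' -> SPECIAL
  pos 17: '|' -> SPECIAL
Special chars found: [')', '}', '+', '|']
Total: 4

4


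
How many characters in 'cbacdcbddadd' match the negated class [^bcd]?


Negated class [^bcd] matches any char NOT in {b, c, d}
Scanning 'cbacdcbddadd':
  pos 0: 'c' -> no (excluded)
  pos 1: 'b' -> no (excluded)
  pos 2: 'a' -> MATCH
  pos 3: 'c' -> no (excluded)
  pos 4: 'd' -> no (excluded)
  pos 5: 'c' -> no (excluded)
  pos 6: 'b' -> no (excluded)
  pos 7: 'd' -> no (excluded)
  pos 8: 'd' -> no (excluded)
  pos 9: 'a' -> MATCH
  pos 10: 'd' -> no (excluded)
  pos 11: 'd' -> no (excluded)
Total matches: 2

2


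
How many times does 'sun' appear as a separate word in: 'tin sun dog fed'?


Scanning each word for exact match 'sun':
  Word 1: 'tin' -> no
  Word 2: 'sun' -> MATCH
  Word 3: 'dog' -> no
  Word 4: 'fed' -> no
Total matches: 1

1


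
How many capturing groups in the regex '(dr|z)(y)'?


To count capturing groups, count each '(' that starts a group.
Pattern: '(dr|z)(y)'
Walking through the pattern:
  Position 0: '(' -> group #1
  Position 6: '(' -> group #2
Total capturing groups: 2

2


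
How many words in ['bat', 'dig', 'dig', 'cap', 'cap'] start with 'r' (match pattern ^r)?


Pattern ^r anchors to start of word. Check which words begin with 'r':
  'bat' -> no
  'dig' -> no
  'dig' -> no
  'cap' -> no
  'cap' -> no
Matching words: []
Count: 0

0


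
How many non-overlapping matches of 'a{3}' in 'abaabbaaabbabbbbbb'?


Pattern 'a{3}' matches exactly 3 consecutive a's (greedy, non-overlapping).
String: 'abaabbaaabbabbbbbb'
Scanning for runs of a's:
  Run at pos 0: 'a' (length 1) -> 0 match(es)
  Run at pos 2: 'aa' (length 2) -> 0 match(es)
  Run at pos 6: 'aaa' (length 3) -> 1 match(es)
  Run at pos 11: 'a' (length 1) -> 0 match(es)
Matches found: ['aaa']
Total: 1

1


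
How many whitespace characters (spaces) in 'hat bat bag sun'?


\s matches whitespace characters (spaces, tabs, etc.).
Text: 'hat bat bag sun'
This text has 4 words separated by spaces.
Number of spaces = number of words - 1 = 4 - 1 = 3

3


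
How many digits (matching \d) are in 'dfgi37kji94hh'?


\d matches any digit 0-9.
Scanning 'dfgi37kji94hh':
  pos 4: '3' -> DIGIT
  pos 5: '7' -> DIGIT
  pos 9: '9' -> DIGIT
  pos 10: '4' -> DIGIT
Digits found: ['3', '7', '9', '4']
Total: 4

4


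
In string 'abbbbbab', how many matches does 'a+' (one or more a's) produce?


Pattern 'a+' matches one or more consecutive a's.
String: 'abbbbbab'
Scanning for runs of a:
  Match 1: 'a' (length 1)
  Match 2: 'a' (length 1)
Total matches: 2

2


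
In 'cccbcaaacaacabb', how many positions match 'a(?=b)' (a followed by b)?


Lookahead 'a(?=b)' matches 'a' only when followed by 'b'.
String: 'cccbcaaacaacabb'
Checking each position where char is 'a':
  pos 5: 'a' -> no (next='a')
  pos 6: 'a' -> no (next='a')
  pos 7: 'a' -> no (next='c')
  pos 9: 'a' -> no (next='a')
  pos 10: 'a' -> no (next='c')
  pos 12: 'a' -> MATCH (next='b')
Matching positions: [12]
Count: 1

1


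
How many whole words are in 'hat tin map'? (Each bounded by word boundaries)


Word boundaries (\b) mark the start/end of each word.
Text: 'hat tin map'
Splitting by whitespace:
  Word 1: 'hat'
  Word 2: 'tin'
  Word 3: 'map'
Total whole words: 3

3


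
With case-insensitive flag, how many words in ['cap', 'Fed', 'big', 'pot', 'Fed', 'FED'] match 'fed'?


Case-insensitive matching: compare each word's lowercase form to 'fed'.
  'cap' -> lower='cap' -> no
  'Fed' -> lower='fed' -> MATCH
  'big' -> lower='big' -> no
  'pot' -> lower='pot' -> no
  'Fed' -> lower='fed' -> MATCH
  'FED' -> lower='fed' -> MATCH
Matches: ['Fed', 'Fed', 'FED']
Count: 3

3


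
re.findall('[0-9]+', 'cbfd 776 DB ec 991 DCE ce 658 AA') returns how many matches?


Pattern '[0-9]+' finds one or more digits.
Text: 'cbfd 776 DB ec 991 DCE ce 658 AA'
Scanning for matches:
  Match 1: '776'
  Match 2: '991'
  Match 3: '658'
Total matches: 3

3


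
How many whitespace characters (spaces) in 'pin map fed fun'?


\s matches whitespace characters (spaces, tabs, etc.).
Text: 'pin map fed fun'
This text has 4 words separated by spaces.
Number of spaces = number of words - 1 = 4 - 1 = 3

3


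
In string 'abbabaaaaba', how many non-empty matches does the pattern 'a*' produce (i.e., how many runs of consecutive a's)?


Pattern 'a*' matches zero or more a's. We want non-empty runs of consecutive a's.
String: 'abbabaaaaba'
Walking through the string to find runs of a's:
  Run 1: positions 0-0 -> 'a'
  Run 2: positions 3-3 -> 'a'
  Run 3: positions 5-8 -> 'aaaa'
  Run 4: positions 10-10 -> 'a'
Non-empty runs found: ['a', 'a', 'aaaa', 'a']
Count: 4

4


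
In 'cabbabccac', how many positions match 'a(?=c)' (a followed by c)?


Lookahead 'a(?=c)' matches 'a' only when followed by 'c'.
String: 'cabbabccac'
Checking each position where char is 'a':
  pos 1: 'a' -> no (next='b')
  pos 4: 'a' -> no (next='b')
  pos 8: 'a' -> MATCH (next='c')
Matching positions: [8]
Count: 1

1


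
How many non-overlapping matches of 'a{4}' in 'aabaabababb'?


Pattern 'a{4}' matches exactly 4 consecutive a's (greedy, non-overlapping).
String: 'aabaabababb'
Scanning for runs of a's:
  Run at pos 0: 'aa' (length 2) -> 0 match(es)
  Run at pos 3: 'aa' (length 2) -> 0 match(es)
  Run at pos 6: 'a' (length 1) -> 0 match(es)
  Run at pos 8: 'a' (length 1) -> 0 match(es)
Matches found: []
Total: 0

0


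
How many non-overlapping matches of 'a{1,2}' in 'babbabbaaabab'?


Pattern 'a{1,2}' matches between 1 and 2 consecutive a's (greedy).
String: 'babbabbaaabab'
Finding runs of a's and applying greedy matching:
  Run at pos 1: 'a' (length 1)
  Run at pos 4: 'a' (length 1)
  Run at pos 7: 'aaa' (length 3)
  Run at pos 11: 'a' (length 1)
Matches: ['a', 'a', 'aa', 'a', 'a']
Count: 5

5


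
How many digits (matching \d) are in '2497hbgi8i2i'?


\d matches any digit 0-9.
Scanning '2497hbgi8i2i':
  pos 0: '2' -> DIGIT
  pos 1: '4' -> DIGIT
  pos 2: '9' -> DIGIT
  pos 3: '7' -> DIGIT
  pos 8: '8' -> DIGIT
  pos 10: '2' -> DIGIT
Digits found: ['2', '4', '9', '7', '8', '2']
Total: 6

6


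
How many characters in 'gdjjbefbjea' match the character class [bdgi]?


Character class [bdgi] matches any of: {b, d, g, i}
Scanning string 'gdjjbefbjea' character by character:
  pos 0: 'g' -> MATCH
  pos 1: 'd' -> MATCH
  pos 2: 'j' -> no
  pos 3: 'j' -> no
  pos 4: 'b' -> MATCH
  pos 5: 'e' -> no
  pos 6: 'f' -> no
  pos 7: 'b' -> MATCH
  pos 8: 'j' -> no
  pos 9: 'e' -> no
  pos 10: 'a' -> no
Total matches: 4

4


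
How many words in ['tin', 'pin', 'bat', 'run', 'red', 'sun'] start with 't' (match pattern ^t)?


Pattern ^t anchors to start of word. Check which words begin with 't':
  'tin' -> MATCH (starts with 't')
  'pin' -> no
  'bat' -> no
  'run' -> no
  'red' -> no
  'sun' -> no
Matching words: ['tin']
Count: 1

1


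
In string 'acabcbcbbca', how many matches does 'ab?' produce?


Pattern 'ab?' matches 'a' optionally followed by 'b'.
String: 'acabcbcbbca'
Scanning left to right for 'a' then checking next char:
  Match 1: 'a' (a not followed by b)
  Match 2: 'ab' (a followed by b)
  Match 3: 'a' (a not followed by b)
Total matches: 3

3


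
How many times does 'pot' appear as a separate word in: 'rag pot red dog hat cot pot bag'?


Scanning each word for exact match 'pot':
  Word 1: 'rag' -> no
  Word 2: 'pot' -> MATCH
  Word 3: 'red' -> no
  Word 4: 'dog' -> no
  Word 5: 'hat' -> no
  Word 6: 'cot' -> no
  Word 7: 'pot' -> MATCH
  Word 8: 'bag' -> no
Total matches: 2

2


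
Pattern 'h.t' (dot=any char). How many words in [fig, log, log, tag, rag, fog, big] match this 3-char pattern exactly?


Pattern 'h.t' means: starts with 'h', any single char, ends with 't'.
Checking each word (must be exactly 3 chars):
  'fig' (len=3): no
  'log' (len=3): no
  'log' (len=3): no
  'tag' (len=3): no
  'rag' (len=3): no
  'fog' (len=3): no
  'big' (len=3): no
Matching words: []
Total: 0

0


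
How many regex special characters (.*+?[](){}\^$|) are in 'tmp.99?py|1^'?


Regex special characters are: . * + ? [ ] ( ) { } \ ^ $ |
Scanning 'tmp.99?py|1^':
  pos 3: '.' -> SPECIAL
  pos 6: '?' -> SPECIAL
  pos 9: '|' -> SPECIAL
  pos 11: '^' -> SPECIAL
Special chars found: ['.', '?', '|', '^']
Total: 4

4


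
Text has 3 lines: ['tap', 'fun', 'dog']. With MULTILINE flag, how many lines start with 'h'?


With MULTILINE flag, ^ matches the start of each line.
Lines: ['tap', 'fun', 'dog']
Checking which lines start with 'h':
  Line 1: 'tap' -> no
  Line 2: 'fun' -> no
  Line 3: 'dog' -> no
Matching lines: []
Count: 0

0


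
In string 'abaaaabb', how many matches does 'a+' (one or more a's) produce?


Pattern 'a+' matches one or more consecutive a's.
String: 'abaaaabb'
Scanning for runs of a:
  Match 1: 'a' (length 1)
  Match 2: 'aaaa' (length 4)
Total matches: 2

2


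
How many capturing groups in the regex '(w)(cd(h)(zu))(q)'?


To count capturing groups, count each '(' that starts a group.
Pattern: '(w)(cd(h)(zu))(q)'
Walking through the pattern:
  Position 0: '(' -> group #1
  Position 3: '(' -> group #2
  Position 6: '(' -> group #3
  Position 9: '(' -> group #4
  Position 14: '(' -> group #5
Total capturing groups: 5

5


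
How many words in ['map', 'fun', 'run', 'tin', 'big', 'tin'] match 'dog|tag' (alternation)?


Alternation 'dog|tag' matches either 'dog' or 'tag'.
Checking each word:
  'map' -> no
  'fun' -> no
  'run' -> no
  'tin' -> no
  'big' -> no
  'tin' -> no
Matches: []
Count: 0

0


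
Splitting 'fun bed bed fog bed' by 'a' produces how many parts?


Splitting by 'a' breaks the string at each occurrence of the separator.
Text: 'fun bed bed fog bed'
Parts after split:
  Part 1: 'fun bed bed fog bed'
Total parts: 1

1


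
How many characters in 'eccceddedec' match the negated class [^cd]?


Negated class [^cd] matches any char NOT in {c, d}
Scanning 'eccceddedec':
  pos 0: 'e' -> MATCH
  pos 1: 'c' -> no (excluded)
  pos 2: 'c' -> no (excluded)
  pos 3: 'c' -> no (excluded)
  pos 4: 'e' -> MATCH
  pos 5: 'd' -> no (excluded)
  pos 6: 'd' -> no (excluded)
  pos 7: 'e' -> MATCH
  pos 8: 'd' -> no (excluded)
  pos 9: 'e' -> MATCH
  pos 10: 'c' -> no (excluded)
Total matches: 4

4


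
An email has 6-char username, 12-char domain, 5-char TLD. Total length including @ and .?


An email address has format: username@domain.tld
Username length: 6
'@' character: 1
Domain length: 12
'.' character: 1
TLD length: 5
Total = 6 + 1 + 12 + 1 + 5 = 25

25


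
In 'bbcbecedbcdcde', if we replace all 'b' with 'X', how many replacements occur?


re.sub('b', 'X', text) replaces every occurrence of 'b' with 'X'.
Text: 'bbcbecedbcdcde'
Scanning for 'b':
  pos 0: 'b' -> replacement #1
  pos 1: 'b' -> replacement #2
  pos 3: 'b' -> replacement #3
  pos 8: 'b' -> replacement #4
Total replacements: 4

4


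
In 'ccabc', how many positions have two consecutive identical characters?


Looking for consecutive identical characters in 'ccabc':
  pos 0-1: 'c' vs 'c' -> MATCH ('cc')
  pos 1-2: 'c' vs 'a' -> different
  pos 2-3: 'a' vs 'b' -> different
  pos 3-4: 'b' vs 'c' -> different
Consecutive identical pairs: ['cc']
Count: 1

1


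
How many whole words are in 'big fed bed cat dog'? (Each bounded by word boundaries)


Word boundaries (\b) mark the start/end of each word.
Text: 'big fed bed cat dog'
Splitting by whitespace:
  Word 1: 'big'
  Word 2: 'fed'
  Word 3: 'bed'
  Word 4: 'cat'
  Word 5: 'dog'
Total whole words: 5

5


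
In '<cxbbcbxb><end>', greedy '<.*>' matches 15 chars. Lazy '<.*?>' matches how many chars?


Greedy '<.*>' tries to match as MUCH as possible.
Lazy '<.*?>' tries to match as LITTLE as possible.

String: '<cxbbcbxb><end>'
Greedy '<.*>' starts at first '<' and extends to the LAST '>': '<cxbbcbxb><end>' (15 chars)
Lazy '<.*?>' starts at first '<' and stops at the FIRST '>': '<cxbbcbxb>' (10 chars)

10


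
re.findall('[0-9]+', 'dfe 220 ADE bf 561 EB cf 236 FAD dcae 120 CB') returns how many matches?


Pattern '[0-9]+' finds one or more digits.
Text: 'dfe 220 ADE bf 561 EB cf 236 FAD dcae 120 CB'
Scanning for matches:
  Match 1: '220'
  Match 2: '561'
  Match 3: '236'
  Match 4: '120'
Total matches: 4

4


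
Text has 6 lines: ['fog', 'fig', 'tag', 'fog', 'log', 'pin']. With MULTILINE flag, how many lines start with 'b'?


With MULTILINE flag, ^ matches the start of each line.
Lines: ['fog', 'fig', 'tag', 'fog', 'log', 'pin']
Checking which lines start with 'b':
  Line 1: 'fog' -> no
  Line 2: 'fig' -> no
  Line 3: 'tag' -> no
  Line 4: 'fog' -> no
  Line 5: 'log' -> no
  Line 6: 'pin' -> no
Matching lines: []
Count: 0

0


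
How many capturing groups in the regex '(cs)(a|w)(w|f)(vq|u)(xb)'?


To count capturing groups, count each '(' that starts a group.
Pattern: '(cs)(a|w)(w|f)(vq|u)(xb)'
Walking through the pattern:
  Position 0: '(' -> group #1
  Position 4: '(' -> group #2
  Position 9: '(' -> group #3
  Position 14: '(' -> group #4
  Position 20: '(' -> group #5
Total capturing groups: 5

5


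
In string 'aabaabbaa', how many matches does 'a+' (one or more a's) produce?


Pattern 'a+' matches one or more consecutive a's.
String: 'aabaabbaa'
Scanning for runs of a:
  Match 1: 'aa' (length 2)
  Match 2: 'aa' (length 2)
  Match 3: 'aa' (length 2)
Total matches: 3

3


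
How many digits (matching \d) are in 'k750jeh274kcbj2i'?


\d matches any digit 0-9.
Scanning 'k750jeh274kcbj2i':
  pos 1: '7' -> DIGIT
  pos 2: '5' -> DIGIT
  pos 3: '0' -> DIGIT
  pos 7: '2' -> DIGIT
  pos 8: '7' -> DIGIT
  pos 9: '4' -> DIGIT
  pos 14: '2' -> DIGIT
Digits found: ['7', '5', '0', '2', '7', '4', '2']
Total: 7

7


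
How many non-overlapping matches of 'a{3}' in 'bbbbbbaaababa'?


Pattern 'a{3}' matches exactly 3 consecutive a's (greedy, non-overlapping).
String: 'bbbbbbaaababa'
Scanning for runs of a's:
  Run at pos 6: 'aaa' (length 3) -> 1 match(es)
  Run at pos 10: 'a' (length 1) -> 0 match(es)
  Run at pos 12: 'a' (length 1) -> 0 match(es)
Matches found: ['aaa']
Total: 1

1


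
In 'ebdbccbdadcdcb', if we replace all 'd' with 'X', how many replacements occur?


re.sub('d', 'X', text) replaces every occurrence of 'd' with 'X'.
Text: 'ebdbccbdadcdcb'
Scanning for 'd':
  pos 2: 'd' -> replacement #1
  pos 7: 'd' -> replacement #2
  pos 9: 'd' -> replacement #3
  pos 11: 'd' -> replacement #4
Total replacements: 4

4


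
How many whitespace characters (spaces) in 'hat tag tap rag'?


\s matches whitespace characters (spaces, tabs, etc.).
Text: 'hat tag tap rag'
This text has 4 words separated by spaces.
Number of spaces = number of words - 1 = 4 - 1 = 3

3


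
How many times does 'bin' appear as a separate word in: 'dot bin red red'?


Scanning each word for exact match 'bin':
  Word 1: 'dot' -> no
  Word 2: 'bin' -> MATCH
  Word 3: 'red' -> no
  Word 4: 'red' -> no
Total matches: 1

1


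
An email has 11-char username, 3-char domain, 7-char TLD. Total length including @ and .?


An email address has format: username@domain.tld
Username length: 11
'@' character: 1
Domain length: 3
'.' character: 1
TLD length: 7
Total = 11 + 1 + 3 + 1 + 7 = 23

23


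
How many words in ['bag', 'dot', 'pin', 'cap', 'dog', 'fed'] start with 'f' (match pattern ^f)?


Pattern ^f anchors to start of word. Check which words begin with 'f':
  'bag' -> no
  'dot' -> no
  'pin' -> no
  'cap' -> no
  'dog' -> no
  'fed' -> MATCH (starts with 'f')
Matching words: ['fed']
Count: 1

1


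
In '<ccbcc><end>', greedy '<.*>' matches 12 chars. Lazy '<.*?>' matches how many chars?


Greedy '<.*>' tries to match as MUCH as possible.
Lazy '<.*?>' tries to match as LITTLE as possible.

String: '<ccbcc><end>'
Greedy '<.*>' starts at first '<' and extends to the LAST '>': '<ccbcc><end>' (12 chars)
Lazy '<.*?>' starts at first '<' and stops at the FIRST '>': '<ccbcc>' (7 chars)

7


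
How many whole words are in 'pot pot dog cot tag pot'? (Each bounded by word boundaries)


Word boundaries (\b) mark the start/end of each word.
Text: 'pot pot dog cot tag pot'
Splitting by whitespace:
  Word 1: 'pot'
  Word 2: 'pot'
  Word 3: 'dog'
  Word 4: 'cot'
  Word 5: 'tag'
  Word 6: 'pot'
Total whole words: 6

6


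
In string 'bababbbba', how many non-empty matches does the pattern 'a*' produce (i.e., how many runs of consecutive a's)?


Pattern 'a*' matches zero or more a's. We want non-empty runs of consecutive a's.
String: 'bababbbba'
Walking through the string to find runs of a's:
  Run 1: positions 1-1 -> 'a'
  Run 2: positions 3-3 -> 'a'
  Run 3: positions 8-8 -> 'a'
Non-empty runs found: ['a', 'a', 'a']
Count: 3

3


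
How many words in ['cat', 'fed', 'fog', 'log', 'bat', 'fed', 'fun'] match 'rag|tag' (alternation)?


Alternation 'rag|tag' matches either 'rag' or 'tag'.
Checking each word:
  'cat' -> no
  'fed' -> no
  'fog' -> no
  'log' -> no
  'bat' -> no
  'fed' -> no
  'fun' -> no
Matches: []
Count: 0

0


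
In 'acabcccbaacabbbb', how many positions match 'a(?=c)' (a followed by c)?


Lookahead 'a(?=c)' matches 'a' only when followed by 'c'.
String: 'acabcccbaacabbbb'
Checking each position where char is 'a':
  pos 0: 'a' -> MATCH (next='c')
  pos 2: 'a' -> no (next='b')
  pos 8: 'a' -> no (next='a')
  pos 9: 'a' -> MATCH (next='c')
  pos 11: 'a' -> no (next='b')
Matching positions: [0, 9]
Count: 2

2


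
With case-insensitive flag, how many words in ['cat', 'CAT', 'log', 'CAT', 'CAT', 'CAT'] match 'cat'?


Case-insensitive matching: compare each word's lowercase form to 'cat'.
  'cat' -> lower='cat' -> MATCH
  'CAT' -> lower='cat' -> MATCH
  'log' -> lower='log' -> no
  'CAT' -> lower='cat' -> MATCH
  'CAT' -> lower='cat' -> MATCH
  'CAT' -> lower='cat' -> MATCH
Matches: ['cat', 'CAT', 'CAT', 'CAT', 'CAT']
Count: 5

5


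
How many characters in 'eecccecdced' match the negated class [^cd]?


Negated class [^cd] matches any char NOT in {c, d}
Scanning 'eecccecdced':
  pos 0: 'e' -> MATCH
  pos 1: 'e' -> MATCH
  pos 2: 'c' -> no (excluded)
  pos 3: 'c' -> no (excluded)
  pos 4: 'c' -> no (excluded)
  pos 5: 'e' -> MATCH
  pos 6: 'c' -> no (excluded)
  pos 7: 'd' -> no (excluded)
  pos 8: 'c' -> no (excluded)
  pos 9: 'e' -> MATCH
  pos 10: 'd' -> no (excluded)
Total matches: 4

4


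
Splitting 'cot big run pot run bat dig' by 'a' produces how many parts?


Splitting by 'a' breaks the string at each occurrence of the separator.
Text: 'cot big run pot run bat dig'
Parts after split:
  Part 1: 'cot big run pot run b'
  Part 2: 't dig'
Total parts: 2

2


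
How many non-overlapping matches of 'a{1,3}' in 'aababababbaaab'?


Pattern 'a{1,3}' matches between 1 and 3 consecutive a's (greedy).
String: 'aababababbaaab'
Finding runs of a's and applying greedy matching:
  Run at pos 0: 'aa' (length 2)
  Run at pos 3: 'a' (length 1)
  Run at pos 5: 'a' (length 1)
  Run at pos 7: 'a' (length 1)
  Run at pos 10: 'aaa' (length 3)
Matches: ['aa', 'a', 'a', 'a', 'aaa']
Count: 5

5


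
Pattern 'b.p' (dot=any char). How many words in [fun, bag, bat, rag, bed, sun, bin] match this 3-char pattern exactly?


Pattern 'b.p' means: starts with 'b', any single char, ends with 'p'.
Checking each word (must be exactly 3 chars):
  'fun' (len=3): no
  'bag' (len=3): no
  'bat' (len=3): no
  'rag' (len=3): no
  'bed' (len=3): no
  'sun' (len=3): no
  'bin' (len=3): no
Matching words: []
Total: 0

0


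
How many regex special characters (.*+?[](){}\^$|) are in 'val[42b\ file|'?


Regex special characters are: . * + ? [ ] ( ) { } \ ^ $ |
Scanning 'val[42b\ file|':
  pos 3: '[' -> SPECIAL
  pos 7: '\' -> SPECIAL
  pos 13: '|' -> SPECIAL
Special chars found: ['[', '\\', '|']
Total: 3

3


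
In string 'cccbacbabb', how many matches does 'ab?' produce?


Pattern 'ab?' matches 'a' optionally followed by 'b'.
String: 'cccbacbabb'
Scanning left to right for 'a' then checking next char:
  Match 1: 'a' (a not followed by b)
  Match 2: 'ab' (a followed by b)
Total matches: 2

2


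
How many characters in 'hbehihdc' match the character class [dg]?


Character class [dg] matches any of: {d, g}
Scanning string 'hbehihdc' character by character:
  pos 0: 'h' -> no
  pos 1: 'b' -> no
  pos 2: 'e' -> no
  pos 3: 'h' -> no
  pos 4: 'i' -> no
  pos 5: 'h' -> no
  pos 6: 'd' -> MATCH
  pos 7: 'c' -> no
Total matches: 1

1


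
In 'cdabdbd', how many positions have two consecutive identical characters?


Looking for consecutive identical characters in 'cdabdbd':
  pos 0-1: 'c' vs 'd' -> different
  pos 1-2: 'd' vs 'a' -> different
  pos 2-3: 'a' vs 'b' -> different
  pos 3-4: 'b' vs 'd' -> different
  pos 4-5: 'd' vs 'b' -> different
  pos 5-6: 'b' vs 'd' -> different
Consecutive identical pairs: []
Count: 0

0


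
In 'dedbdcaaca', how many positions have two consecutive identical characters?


Looking for consecutive identical characters in 'dedbdcaaca':
  pos 0-1: 'd' vs 'e' -> different
  pos 1-2: 'e' vs 'd' -> different
  pos 2-3: 'd' vs 'b' -> different
  pos 3-4: 'b' vs 'd' -> different
  pos 4-5: 'd' vs 'c' -> different
  pos 5-6: 'c' vs 'a' -> different
  pos 6-7: 'a' vs 'a' -> MATCH ('aa')
  pos 7-8: 'a' vs 'c' -> different
  pos 8-9: 'c' vs 'a' -> different
Consecutive identical pairs: ['aa']
Count: 1

1


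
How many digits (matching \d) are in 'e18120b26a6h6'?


\d matches any digit 0-9.
Scanning 'e18120b26a6h6':
  pos 1: '1' -> DIGIT
  pos 2: '8' -> DIGIT
  pos 3: '1' -> DIGIT
  pos 4: '2' -> DIGIT
  pos 5: '0' -> DIGIT
  pos 7: '2' -> DIGIT
  pos 8: '6' -> DIGIT
  pos 10: '6' -> DIGIT
  pos 12: '6' -> DIGIT
Digits found: ['1', '8', '1', '2', '0', '2', '6', '6', '6']
Total: 9

9


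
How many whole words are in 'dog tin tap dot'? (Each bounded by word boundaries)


Word boundaries (\b) mark the start/end of each word.
Text: 'dog tin tap dot'
Splitting by whitespace:
  Word 1: 'dog'
  Word 2: 'tin'
  Word 3: 'tap'
  Word 4: 'dot'
Total whole words: 4

4


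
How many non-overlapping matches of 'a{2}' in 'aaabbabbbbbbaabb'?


Pattern 'a{2}' matches exactly 2 consecutive a's (greedy, non-overlapping).
String: 'aaabbabbbbbbaabb'
Scanning for runs of a's:
  Run at pos 0: 'aaa' (length 3) -> 1 match(es)
  Run at pos 5: 'a' (length 1) -> 0 match(es)
  Run at pos 12: 'aa' (length 2) -> 1 match(es)
Matches found: ['aa', 'aa']
Total: 2

2


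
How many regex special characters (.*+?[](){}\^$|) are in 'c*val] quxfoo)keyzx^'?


Regex special characters are: . * + ? [ ] ( ) { } \ ^ $ |
Scanning 'c*val] quxfoo)keyzx^':
  pos 1: '*' -> SPECIAL
  pos 5: ']' -> SPECIAL
  pos 13: ')' -> SPECIAL
  pos 19: '^' -> SPECIAL
Special chars found: ['*', ']', ')', '^']
Total: 4

4


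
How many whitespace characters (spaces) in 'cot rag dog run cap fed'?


\s matches whitespace characters (spaces, tabs, etc.).
Text: 'cot rag dog run cap fed'
This text has 6 words separated by spaces.
Number of spaces = number of words - 1 = 6 - 1 = 5

5


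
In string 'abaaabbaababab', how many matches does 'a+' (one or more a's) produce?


Pattern 'a+' matches one or more consecutive a's.
String: 'abaaabbaababab'
Scanning for runs of a:
  Match 1: 'a' (length 1)
  Match 2: 'aaa' (length 3)
  Match 3: 'aa' (length 2)
  Match 4: 'a' (length 1)
  Match 5: 'a' (length 1)
Total matches: 5

5


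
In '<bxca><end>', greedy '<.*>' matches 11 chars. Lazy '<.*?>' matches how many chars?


Greedy '<.*>' tries to match as MUCH as possible.
Lazy '<.*?>' tries to match as LITTLE as possible.

String: '<bxca><end>'
Greedy '<.*>' starts at first '<' and extends to the LAST '>': '<bxca><end>' (11 chars)
Lazy '<.*?>' starts at first '<' and stops at the FIRST '>': '<bxca>' (6 chars)

6


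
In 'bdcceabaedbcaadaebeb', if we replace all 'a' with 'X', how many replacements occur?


re.sub('a', 'X', text) replaces every occurrence of 'a' with 'X'.
Text: 'bdcceabaedbcaadaebeb'
Scanning for 'a':
  pos 5: 'a' -> replacement #1
  pos 7: 'a' -> replacement #2
  pos 12: 'a' -> replacement #3
  pos 13: 'a' -> replacement #4
  pos 15: 'a' -> replacement #5
Total replacements: 5

5


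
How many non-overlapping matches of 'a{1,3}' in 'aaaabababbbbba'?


Pattern 'a{1,3}' matches between 1 and 3 consecutive a's (greedy).
String: 'aaaabababbbbba'
Finding runs of a's and applying greedy matching:
  Run at pos 0: 'aaaa' (length 4)
  Run at pos 5: 'a' (length 1)
  Run at pos 7: 'a' (length 1)
  Run at pos 13: 'a' (length 1)
Matches: ['aaa', 'a', 'a', 'a', 'a']
Count: 5

5


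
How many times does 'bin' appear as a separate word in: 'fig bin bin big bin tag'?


Scanning each word for exact match 'bin':
  Word 1: 'fig' -> no
  Word 2: 'bin' -> MATCH
  Word 3: 'bin' -> MATCH
  Word 4: 'big' -> no
  Word 5: 'bin' -> MATCH
  Word 6: 'tag' -> no
Total matches: 3

3


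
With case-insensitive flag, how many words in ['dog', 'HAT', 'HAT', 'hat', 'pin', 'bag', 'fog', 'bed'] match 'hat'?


Case-insensitive matching: compare each word's lowercase form to 'hat'.
  'dog' -> lower='dog' -> no
  'HAT' -> lower='hat' -> MATCH
  'HAT' -> lower='hat' -> MATCH
  'hat' -> lower='hat' -> MATCH
  'pin' -> lower='pin' -> no
  'bag' -> lower='bag' -> no
  'fog' -> lower='fog' -> no
  'bed' -> lower='bed' -> no
Matches: ['HAT', 'HAT', 'hat']
Count: 3

3


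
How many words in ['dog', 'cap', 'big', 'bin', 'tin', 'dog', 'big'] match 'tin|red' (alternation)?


Alternation 'tin|red' matches either 'tin' or 'red'.
Checking each word:
  'dog' -> no
  'cap' -> no
  'big' -> no
  'bin' -> no
  'tin' -> MATCH
  'dog' -> no
  'big' -> no
Matches: ['tin']
Count: 1

1


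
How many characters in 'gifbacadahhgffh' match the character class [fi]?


Character class [fi] matches any of: {f, i}
Scanning string 'gifbacadahhgffh' character by character:
  pos 0: 'g' -> no
  pos 1: 'i' -> MATCH
  pos 2: 'f' -> MATCH
  pos 3: 'b' -> no
  pos 4: 'a' -> no
  pos 5: 'c' -> no
  pos 6: 'a' -> no
  pos 7: 'd' -> no
  pos 8: 'a' -> no
  pos 9: 'h' -> no
  pos 10: 'h' -> no
  pos 11: 'g' -> no
  pos 12: 'f' -> MATCH
  pos 13: 'f' -> MATCH
  pos 14: 'h' -> no
Total matches: 4

4


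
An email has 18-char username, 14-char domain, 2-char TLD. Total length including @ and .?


An email address has format: username@domain.tld
Username length: 18
'@' character: 1
Domain length: 14
'.' character: 1
TLD length: 2
Total = 18 + 1 + 14 + 1 + 2 = 36

36


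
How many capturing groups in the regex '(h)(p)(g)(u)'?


To count capturing groups, count each '(' that starts a group.
Pattern: '(h)(p)(g)(u)'
Walking through the pattern:
  Position 0: '(' -> group #1
  Position 3: '(' -> group #2
  Position 6: '(' -> group #3
  Position 9: '(' -> group #4
Total capturing groups: 4

4


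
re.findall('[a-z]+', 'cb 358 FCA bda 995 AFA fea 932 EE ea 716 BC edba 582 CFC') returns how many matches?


Pattern '[a-z]+' finds one or more lowercase letters.
Text: 'cb 358 FCA bda 995 AFA fea 932 EE ea 716 BC edba 582 CFC'
Scanning for matches:
  Match 1: 'cb'
  Match 2: 'bda'
  Match 3: 'fea'
  Match 4: 'ea'
  Match 5: 'edba'
Total matches: 5

5


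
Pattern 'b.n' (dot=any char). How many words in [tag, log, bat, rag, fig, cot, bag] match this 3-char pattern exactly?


Pattern 'b.n' means: starts with 'b', any single char, ends with 'n'.
Checking each word (must be exactly 3 chars):
  'tag' (len=3): no
  'log' (len=3): no
  'bat' (len=3): no
  'rag' (len=3): no
  'fig' (len=3): no
  'cot' (len=3): no
  'bag' (len=3): no
Matching words: []
Total: 0

0


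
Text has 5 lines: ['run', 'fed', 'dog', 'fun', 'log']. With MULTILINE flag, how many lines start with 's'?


With MULTILINE flag, ^ matches the start of each line.
Lines: ['run', 'fed', 'dog', 'fun', 'log']
Checking which lines start with 's':
  Line 1: 'run' -> no
  Line 2: 'fed' -> no
  Line 3: 'dog' -> no
  Line 4: 'fun' -> no
  Line 5: 'log' -> no
Matching lines: []
Count: 0

0


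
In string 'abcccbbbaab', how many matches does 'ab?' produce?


Pattern 'ab?' matches 'a' optionally followed by 'b'.
String: 'abcccbbbaab'
Scanning left to right for 'a' then checking next char:
  Match 1: 'ab' (a followed by b)
  Match 2: 'a' (a not followed by b)
  Match 3: 'ab' (a followed by b)
Total matches: 3

3


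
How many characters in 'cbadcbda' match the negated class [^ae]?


Negated class [^ae] matches any char NOT in {a, e}
Scanning 'cbadcbda':
  pos 0: 'c' -> MATCH
  pos 1: 'b' -> MATCH
  pos 2: 'a' -> no (excluded)
  pos 3: 'd' -> MATCH
  pos 4: 'c' -> MATCH
  pos 5: 'b' -> MATCH
  pos 6: 'd' -> MATCH
  pos 7: 'a' -> no (excluded)
Total matches: 6

6


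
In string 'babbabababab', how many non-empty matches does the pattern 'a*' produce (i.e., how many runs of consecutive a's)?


Pattern 'a*' matches zero or more a's. We want non-empty runs of consecutive a's.
String: 'babbabababab'
Walking through the string to find runs of a's:
  Run 1: positions 1-1 -> 'a'
  Run 2: positions 4-4 -> 'a'
  Run 3: positions 6-6 -> 'a'
  Run 4: positions 8-8 -> 'a'
  Run 5: positions 10-10 -> 'a'
Non-empty runs found: ['a', 'a', 'a', 'a', 'a']
Count: 5

5
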